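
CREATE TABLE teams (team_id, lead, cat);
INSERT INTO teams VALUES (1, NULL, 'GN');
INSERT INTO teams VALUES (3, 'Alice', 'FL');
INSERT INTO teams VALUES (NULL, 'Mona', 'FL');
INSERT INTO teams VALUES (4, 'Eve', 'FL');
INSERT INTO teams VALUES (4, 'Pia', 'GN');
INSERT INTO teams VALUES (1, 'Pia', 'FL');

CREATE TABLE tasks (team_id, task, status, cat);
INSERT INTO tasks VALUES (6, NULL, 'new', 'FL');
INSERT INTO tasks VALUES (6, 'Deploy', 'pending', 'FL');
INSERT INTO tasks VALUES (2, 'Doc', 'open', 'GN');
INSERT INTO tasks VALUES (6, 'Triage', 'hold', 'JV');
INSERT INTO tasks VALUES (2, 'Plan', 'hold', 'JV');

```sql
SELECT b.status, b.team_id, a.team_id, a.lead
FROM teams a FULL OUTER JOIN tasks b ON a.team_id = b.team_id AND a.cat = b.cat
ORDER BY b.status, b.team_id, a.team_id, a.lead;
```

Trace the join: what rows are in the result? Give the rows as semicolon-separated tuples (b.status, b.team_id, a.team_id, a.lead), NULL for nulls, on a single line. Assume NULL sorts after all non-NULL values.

(hold, 2, NULL, NULL); (hold, 6, NULL, NULL); (new, 6, NULL, NULL); (open, 2, NULL, NULL); (pending, 6, NULL, NULL); (NULL, NULL, 1, Pia); (NULL, NULL, 1, NULL); (NULL, NULL, 3, Alice); (NULL, NULL, 4, Eve); (NULL, NULL, 4, Pia); (NULL, NULL, NULL, Mona)

FULL OUTER JOIN keeps every row from both sides; unmatched rows get NULL for the other side's columns.
Matching on a.team_id = b.team_id AND a.cat = b.cat. A NULL in a compared column never satisfies the condition.
- a[0] team_id=1, cat=GN → no match; kept with NULLs on the b side.
- a[1] team_id=3, cat=FL → no match; kept with NULLs on the b side.
- a[2] team_id=NULL, cat=FL → no match; kept with NULLs on the b side.
- a[3] team_id=4, cat=FL → no match; kept with NULLs on the b side.
- a[4] team_id=4, cat=GN → no match; kept with NULLs on the b side.
- a[5] team_id=1, cat=FL → no match; kept with NULLs on the b side.
- plus 5 unmatched b row(s), each kept with NULL a columns.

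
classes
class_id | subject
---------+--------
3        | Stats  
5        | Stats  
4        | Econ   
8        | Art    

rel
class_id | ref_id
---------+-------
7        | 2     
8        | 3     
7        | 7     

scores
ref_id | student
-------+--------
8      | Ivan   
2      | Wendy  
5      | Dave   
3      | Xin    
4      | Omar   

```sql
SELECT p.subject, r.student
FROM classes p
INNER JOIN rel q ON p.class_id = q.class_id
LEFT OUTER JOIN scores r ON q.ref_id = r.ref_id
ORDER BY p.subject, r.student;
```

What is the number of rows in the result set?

1

Joins associate left-to-right: classes INNER JOIN rel on class_id gives 1 intermediate row(s).
Then LEFT JOIN `scores r` on ref_id: each of those 1 rows is kept; rows whose q.ref_id has no match in r get NULL for r's columns.
Result: 1 row(s).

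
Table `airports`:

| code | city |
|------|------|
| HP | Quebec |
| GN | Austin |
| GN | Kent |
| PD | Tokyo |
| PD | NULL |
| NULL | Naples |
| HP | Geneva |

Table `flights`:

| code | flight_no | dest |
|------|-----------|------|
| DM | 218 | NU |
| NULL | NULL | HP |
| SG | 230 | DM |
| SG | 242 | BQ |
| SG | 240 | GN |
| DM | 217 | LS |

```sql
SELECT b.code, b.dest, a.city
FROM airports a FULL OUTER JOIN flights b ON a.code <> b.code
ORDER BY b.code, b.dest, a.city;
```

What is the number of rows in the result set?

FULL OUTER JOIN keeps every row from both sides; unmatched rows get NULL for the other side's columns.
Matching on a.code <> b.code. A NULL in a compared column never satisfies the condition.
Matched pairs: 30; unmatched a rows kept: 1; unmatched b rows kept: 1.
Total: 30 matched + 2 padded = 32 rows.

32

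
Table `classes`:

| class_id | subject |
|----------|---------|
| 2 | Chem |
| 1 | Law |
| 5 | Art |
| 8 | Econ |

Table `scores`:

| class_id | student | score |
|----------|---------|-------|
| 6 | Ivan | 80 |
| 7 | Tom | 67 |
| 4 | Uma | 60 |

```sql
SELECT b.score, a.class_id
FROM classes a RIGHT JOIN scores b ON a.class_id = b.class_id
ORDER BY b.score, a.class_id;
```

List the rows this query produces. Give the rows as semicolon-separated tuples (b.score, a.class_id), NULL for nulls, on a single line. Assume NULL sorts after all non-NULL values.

RIGHT JOIN keeps every row from `scores`; unmatched rows get NULL for `classes`'s columns.
Matching on a.class_id = b.class_id.
- a (class_id=2) has no partner in b.
- a (class_id=1) has no partner in b.
- a (class_id=5) has no partner in b.
- a (class_id=8) has no partner in b.
- 3 row(s) from b found no a partner → padded with NULL.
After projecting and ordering:
b.score | a.class_id
60 | NULL
67 | NULL
80 | NULL

(60, NULL); (67, NULL); (80, NULL)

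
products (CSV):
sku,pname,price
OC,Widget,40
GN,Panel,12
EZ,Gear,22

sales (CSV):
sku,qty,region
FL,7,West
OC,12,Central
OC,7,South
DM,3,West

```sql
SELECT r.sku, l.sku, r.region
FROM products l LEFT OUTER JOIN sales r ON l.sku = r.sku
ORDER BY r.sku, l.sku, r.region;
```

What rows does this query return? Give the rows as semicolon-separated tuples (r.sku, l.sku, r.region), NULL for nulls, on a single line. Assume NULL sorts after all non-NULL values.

LEFT JOIN keeps every row from `products`; unmatched rows get NULL for `sales`'s columns.
Matching on l.sku = r.sku.
Matched pairs: 2; unmatched l rows kept: 2.

(OC, OC, Central); (OC, OC, South); (NULL, EZ, NULL); (NULL, GN, NULL)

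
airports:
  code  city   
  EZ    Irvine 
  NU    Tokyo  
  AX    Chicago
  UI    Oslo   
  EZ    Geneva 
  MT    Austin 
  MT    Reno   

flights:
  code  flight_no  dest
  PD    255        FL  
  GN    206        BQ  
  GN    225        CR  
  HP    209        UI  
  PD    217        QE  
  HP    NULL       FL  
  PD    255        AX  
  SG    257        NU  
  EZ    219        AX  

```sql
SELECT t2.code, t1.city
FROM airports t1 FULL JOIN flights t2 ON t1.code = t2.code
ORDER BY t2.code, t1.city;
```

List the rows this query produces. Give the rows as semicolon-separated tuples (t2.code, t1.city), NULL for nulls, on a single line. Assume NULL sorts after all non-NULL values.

FULL OUTER JOIN keeps every row from both sides; unmatched rows get NULL for the other side's columns.
Matching on t1.code = t2.code.
- t1[0] code=EZ → 1 match(es) in t2 → 1 row(s).
- t1[1] code=NU → no match; kept with NULLs on the t2 side.
- t1[2] code=AX → no match; kept with NULLs on the t2 side.
- t1[3] code=UI → no match; kept with NULLs on the t2 side.
- t1[4] code=EZ → 1 match(es) in t2 → 1 row(s).
- t1[5] code=MT → no match; kept with NULLs on the t2 side.
- t1[6] code=MT → no match; kept with NULLs on the t2 side.
- 8 t2 row(s) had no t1 match → kept, t1 columns NULL.

(EZ, Geneva); (EZ, Irvine); (GN, NULL); (GN, NULL); (HP, NULL); (HP, NULL); (PD, NULL); (PD, NULL); (PD, NULL); (SG, NULL); (NULL, Austin); (NULL, Chicago); (NULL, Oslo); (NULL, Reno); (NULL, Tokyo)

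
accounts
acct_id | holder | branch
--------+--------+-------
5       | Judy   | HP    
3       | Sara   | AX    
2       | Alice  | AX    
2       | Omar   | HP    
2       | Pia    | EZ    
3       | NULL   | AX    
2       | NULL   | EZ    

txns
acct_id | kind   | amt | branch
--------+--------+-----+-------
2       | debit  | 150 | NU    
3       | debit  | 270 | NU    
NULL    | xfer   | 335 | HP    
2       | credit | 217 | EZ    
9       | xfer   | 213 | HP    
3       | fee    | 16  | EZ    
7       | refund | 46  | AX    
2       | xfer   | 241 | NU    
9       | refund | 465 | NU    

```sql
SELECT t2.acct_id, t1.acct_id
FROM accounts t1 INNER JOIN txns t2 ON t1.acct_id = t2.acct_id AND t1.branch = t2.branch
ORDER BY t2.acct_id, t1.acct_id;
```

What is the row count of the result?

INNER JOIN keeps only pairs where the ON condition holds.
Matching on t1.acct_id = t2.acct_id AND t1.branch = t2.branch. A NULL in a compared column never satisfies the condition.
- t1[0] acct_id=5, branch=HP → no match; dropped.
- t1[1] acct_id=3, branch=AX → no match; dropped.
- t1[2] acct_id=2, branch=AX → no match; dropped.
- t1[3] acct_id=2, branch=HP → no match; dropped.
- t1[4] acct_id=2, branch=EZ → 1 match(es) in t2 → 1 row(s).
- t1[5] acct_id=3, branch=AX → no match; dropped.
- t1[6] acct_id=2, branch=EZ → 1 match(es) in t2 → 1 row(s).
Total: 2 rows.

2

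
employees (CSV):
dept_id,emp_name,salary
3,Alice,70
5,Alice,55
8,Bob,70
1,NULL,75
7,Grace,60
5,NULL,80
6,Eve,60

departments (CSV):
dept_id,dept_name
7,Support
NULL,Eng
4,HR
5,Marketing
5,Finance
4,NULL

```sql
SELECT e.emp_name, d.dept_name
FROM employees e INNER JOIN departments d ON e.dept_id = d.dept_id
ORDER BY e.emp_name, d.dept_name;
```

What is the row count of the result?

5

INNER JOIN keeps only pairs where the ON condition holds.
Matching on e.dept_id = d.dept_id. A NULL in a compared column never satisfies the condition.
- dept_id=3: no matching d row, dropped.
- dept_id=5: 2 matching d row(s), so 2 row(s) emitted.
- dept_id=8: no matching d row, dropped.
- dept_id=1: no matching d row, dropped.
- dept_id=7: 1 matching d row(s), so 1 row(s) emitted.
- dept_id=5: 2 matching d row(s), so 2 row(s) emitted.
- dept_id=6: no matching d row, dropped.
Total: 5 rows.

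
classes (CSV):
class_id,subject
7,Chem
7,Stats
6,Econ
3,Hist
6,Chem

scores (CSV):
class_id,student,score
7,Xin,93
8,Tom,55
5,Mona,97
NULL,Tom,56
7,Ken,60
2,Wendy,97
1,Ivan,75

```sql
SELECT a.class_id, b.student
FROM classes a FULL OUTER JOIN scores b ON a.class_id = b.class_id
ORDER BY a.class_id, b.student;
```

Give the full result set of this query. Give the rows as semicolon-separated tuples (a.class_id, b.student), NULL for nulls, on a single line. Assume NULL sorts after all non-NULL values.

FULL OUTER JOIN keeps every row from both sides; unmatched rows get NULL for the other side's columns.
Matching on a.class_id = b.class_id. A NULL in a compared column never satisfies the condition.
- a[0] class_id=7 → 2 match(es) in b → 2 row(s).
- a[1] class_id=7 → 2 match(es) in b → 2 row(s).
- a[2] class_id=6 → no match; kept with NULLs on the b side.
- a[3] class_id=3 → no match; kept with NULLs on the b side.
- a[4] class_id=6 → no match; kept with NULLs on the b side.
- 5 b row(s) had no a match → kept, a columns NULL.

(3, NULL); (6, NULL); (6, NULL); (7, Ken); (7, Ken); (7, Xin); (7, Xin); (NULL, Ivan); (NULL, Mona); (NULL, Tom); (NULL, Tom); (NULL, Wendy)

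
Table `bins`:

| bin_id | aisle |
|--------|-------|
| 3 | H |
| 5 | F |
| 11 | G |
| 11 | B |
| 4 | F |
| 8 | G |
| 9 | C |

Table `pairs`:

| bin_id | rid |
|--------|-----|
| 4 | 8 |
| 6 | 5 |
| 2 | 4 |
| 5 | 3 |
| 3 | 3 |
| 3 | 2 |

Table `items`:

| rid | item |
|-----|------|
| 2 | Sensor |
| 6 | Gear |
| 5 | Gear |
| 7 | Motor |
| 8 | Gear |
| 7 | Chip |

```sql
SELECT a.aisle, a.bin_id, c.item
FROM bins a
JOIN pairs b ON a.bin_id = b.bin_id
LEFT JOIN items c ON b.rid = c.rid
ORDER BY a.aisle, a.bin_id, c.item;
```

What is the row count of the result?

4

Step 1 — a INNER JOIN b on bin_id → 4 row(s).
Then LEFT JOIN `items c` on rid: each of those 4 rows is kept; rows whose b.rid has no match in c get NULL for c's columns.
Result: 4 row(s).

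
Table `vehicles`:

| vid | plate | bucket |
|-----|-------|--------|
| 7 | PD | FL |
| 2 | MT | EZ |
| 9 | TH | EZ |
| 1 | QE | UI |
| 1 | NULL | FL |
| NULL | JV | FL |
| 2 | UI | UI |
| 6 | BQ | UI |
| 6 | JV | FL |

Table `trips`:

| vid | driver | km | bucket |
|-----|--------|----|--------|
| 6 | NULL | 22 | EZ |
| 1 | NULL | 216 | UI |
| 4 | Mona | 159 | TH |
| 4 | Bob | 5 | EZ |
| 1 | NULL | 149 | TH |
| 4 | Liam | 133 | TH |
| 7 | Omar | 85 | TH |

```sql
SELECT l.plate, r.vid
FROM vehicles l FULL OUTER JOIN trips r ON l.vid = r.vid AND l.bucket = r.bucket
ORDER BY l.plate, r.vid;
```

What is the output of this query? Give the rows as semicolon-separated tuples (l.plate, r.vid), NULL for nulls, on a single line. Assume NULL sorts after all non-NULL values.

FULL OUTER JOIN keeps every row from both sides; unmatched rows get NULL for the other side's columns.
Matching on l.vid = r.vid AND l.bucket = r.bucket. A NULL in a compared column never satisfies the condition.
- l (vid=7, bucket=FL) has no partner → padded with NULL.
- l (vid=2, bucket=EZ) has no partner → padded with NULL.
- l (vid=9, bucket=EZ) has no partner → padded with NULL.
- l (vid=1, bucket=UI) pairs with 1 row(s) of r.
- l (vid=1, bucket=FL) has no partner → padded with NULL.
- l (vid=NULL, bucket=FL) has no partner → padded with NULL.
- l (vid=2, bucket=UI) has no partner → padded with NULL.
- l (vid=6, bucket=UI) has no partner → padded with NULL.
- l (vid=6, bucket=FL) has no partner → padded with NULL.
- plus 6 unmatched r row(s), each kept with NULL l columns.

(BQ, NULL); (JV, NULL); (JV, NULL); (MT, NULL); (PD, NULL); (QE, 1); (TH, NULL); (UI, NULL); (NULL, 1); (NULL, 4); (NULL, 4); (NULL, 4); (NULL, 6); (NULL, 7); (NULL, NULL)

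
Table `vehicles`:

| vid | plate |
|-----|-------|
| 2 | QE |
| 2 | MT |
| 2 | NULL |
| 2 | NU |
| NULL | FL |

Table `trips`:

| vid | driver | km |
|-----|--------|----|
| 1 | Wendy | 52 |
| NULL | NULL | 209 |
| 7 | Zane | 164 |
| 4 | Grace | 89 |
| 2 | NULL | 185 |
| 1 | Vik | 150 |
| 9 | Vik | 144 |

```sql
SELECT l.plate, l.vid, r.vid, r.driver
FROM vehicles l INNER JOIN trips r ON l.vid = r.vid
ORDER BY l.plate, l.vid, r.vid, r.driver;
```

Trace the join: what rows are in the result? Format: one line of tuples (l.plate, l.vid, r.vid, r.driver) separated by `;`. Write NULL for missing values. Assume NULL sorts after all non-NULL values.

(MT, 2, 2, NULL); (NU, 2, 2, NULL); (QE, 2, 2, NULL); (NULL, 2, 2, NULL)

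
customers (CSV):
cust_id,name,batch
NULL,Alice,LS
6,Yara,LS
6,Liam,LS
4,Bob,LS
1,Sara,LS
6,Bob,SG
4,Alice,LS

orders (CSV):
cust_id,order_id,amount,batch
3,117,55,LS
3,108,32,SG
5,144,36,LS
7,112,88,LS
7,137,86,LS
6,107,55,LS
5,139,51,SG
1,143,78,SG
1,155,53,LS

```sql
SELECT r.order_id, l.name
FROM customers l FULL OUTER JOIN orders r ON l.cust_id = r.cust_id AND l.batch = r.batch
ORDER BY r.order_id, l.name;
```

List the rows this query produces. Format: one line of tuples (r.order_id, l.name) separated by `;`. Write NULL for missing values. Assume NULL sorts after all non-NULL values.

FULL OUTER JOIN keeps every row from both sides; unmatched rows get NULL for the other side's columns.
Matching on l.cust_id = r.cust_id AND l.batch = r.batch. A NULL in a compared column never satisfies the condition.
- l (cust_id=NULL, batch=LS) has no partner → padded with NULL.
- l (cust_id=6, batch=LS) pairs with 1 row(s) of r.
- l (cust_id=6, batch=LS) pairs with 1 row(s) of r.
- l (cust_id=4, batch=LS) has no partner → padded with NULL.
- l (cust_id=1, batch=LS) pairs with 1 row(s) of r.
- l (cust_id=6, batch=SG) has no partner → padded with NULL.
- l (cust_id=4, batch=LS) has no partner → padded with NULL.
- plus 7 unmatched r row(s), each kept with NULL l columns.

(107, Liam); (107, Yara); (108, NULL); (112, NULL); (117, NULL); (137, NULL); (139, NULL); (143, NULL); (144, NULL); (155, Sara); (NULL, Alice); (NULL, Alice); (NULL, Bob); (NULL, Bob)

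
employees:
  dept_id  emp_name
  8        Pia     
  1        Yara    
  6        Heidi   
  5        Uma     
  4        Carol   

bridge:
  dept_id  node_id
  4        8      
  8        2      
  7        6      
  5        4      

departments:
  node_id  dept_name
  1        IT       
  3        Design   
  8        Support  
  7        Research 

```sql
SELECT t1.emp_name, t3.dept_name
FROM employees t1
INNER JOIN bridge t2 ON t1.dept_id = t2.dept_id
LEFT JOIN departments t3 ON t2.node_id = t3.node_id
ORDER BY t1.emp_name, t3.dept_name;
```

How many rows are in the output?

Evaluate left to right. First `employees t1 INNER JOIN bridge t2` on dept_id: 3 row(s).
Then LEFT JOIN `departments t3` on node_id: each of those 3 rows is kept; rows whose t2.node_id has no match in t3 get NULL for t3's columns.
Result: 3 row(s).

3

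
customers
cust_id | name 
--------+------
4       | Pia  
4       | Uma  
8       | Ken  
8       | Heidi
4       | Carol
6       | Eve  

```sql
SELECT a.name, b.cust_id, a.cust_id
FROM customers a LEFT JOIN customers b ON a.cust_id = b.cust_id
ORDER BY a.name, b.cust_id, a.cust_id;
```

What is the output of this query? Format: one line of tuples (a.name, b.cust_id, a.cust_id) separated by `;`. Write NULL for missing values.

(Carol, 4, 4); (Carol, 4, 4); (Carol, 4, 4); (Eve, 6, 6); (Heidi, 8, 8); (Heidi, 8, 8); (Ken, 8, 8); (Ken, 8, 8); (Pia, 4, 4); (Pia, 4, 4); (Pia, 4, 4); (Uma, 4, 4); (Uma, 4, 4); (Uma, 4, 4)

LEFT JOIN keeps every row from `customers a`; unmatched rows get NULL for `customers b`'s columns.
Matching on a.cust_id = b.cust_id.
Matched pairs: 14; unmatched a rows kept: 0.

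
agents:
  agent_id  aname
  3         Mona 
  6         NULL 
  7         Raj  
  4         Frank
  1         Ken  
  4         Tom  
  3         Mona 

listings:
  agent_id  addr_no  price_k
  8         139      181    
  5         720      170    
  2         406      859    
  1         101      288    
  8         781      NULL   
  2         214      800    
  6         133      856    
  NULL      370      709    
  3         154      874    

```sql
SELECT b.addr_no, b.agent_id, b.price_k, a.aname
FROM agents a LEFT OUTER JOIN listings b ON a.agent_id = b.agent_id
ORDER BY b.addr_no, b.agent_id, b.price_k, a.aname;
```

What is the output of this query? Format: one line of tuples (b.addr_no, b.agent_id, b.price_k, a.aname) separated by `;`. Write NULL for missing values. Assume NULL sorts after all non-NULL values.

(101, 1, 288, Ken); (133, 6, 856, NULL); (154, 3, 874, Mona); (154, 3, 874, Mona); (NULL, NULL, NULL, Frank); (NULL, NULL, NULL, Raj); (NULL, NULL, NULL, Tom)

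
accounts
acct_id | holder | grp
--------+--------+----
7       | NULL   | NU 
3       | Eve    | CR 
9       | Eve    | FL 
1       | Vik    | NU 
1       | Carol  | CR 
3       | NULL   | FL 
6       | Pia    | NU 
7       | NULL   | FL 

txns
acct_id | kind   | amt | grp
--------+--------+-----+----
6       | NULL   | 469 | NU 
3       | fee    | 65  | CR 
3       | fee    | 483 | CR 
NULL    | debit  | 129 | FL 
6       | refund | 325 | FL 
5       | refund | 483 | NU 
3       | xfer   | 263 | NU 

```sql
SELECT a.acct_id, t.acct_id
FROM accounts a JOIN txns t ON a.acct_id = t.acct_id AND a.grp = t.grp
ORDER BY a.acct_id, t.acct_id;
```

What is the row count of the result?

3

INNER JOIN keeps only pairs where the ON condition holds.
Matching on a.acct_id = t.acct_id AND a.grp = t.grp. A NULL in a compared column never satisfies the condition.
Matched pairs: 3.
Total: 3 rows.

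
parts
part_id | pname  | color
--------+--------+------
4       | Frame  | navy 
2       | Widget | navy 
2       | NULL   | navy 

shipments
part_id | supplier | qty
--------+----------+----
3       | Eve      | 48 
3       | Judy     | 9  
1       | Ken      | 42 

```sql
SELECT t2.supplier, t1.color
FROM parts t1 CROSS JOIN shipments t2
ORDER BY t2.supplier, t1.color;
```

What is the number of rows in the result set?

CROSS JOIN pairs every row of `parts` with every row of `shipments`: 3 × 3 = 9 rows.

9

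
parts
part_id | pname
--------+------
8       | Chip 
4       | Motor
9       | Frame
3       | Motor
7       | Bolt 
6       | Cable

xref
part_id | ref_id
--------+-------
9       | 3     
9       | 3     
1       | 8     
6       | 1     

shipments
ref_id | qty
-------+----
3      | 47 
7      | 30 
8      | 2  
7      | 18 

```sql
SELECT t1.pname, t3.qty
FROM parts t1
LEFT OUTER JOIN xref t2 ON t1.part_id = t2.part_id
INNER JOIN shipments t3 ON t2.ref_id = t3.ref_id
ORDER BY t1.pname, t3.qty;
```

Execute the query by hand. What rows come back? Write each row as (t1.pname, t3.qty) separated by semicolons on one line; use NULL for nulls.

(Frame, 47); (Frame, 47)

Evaluate left to right. First `parts t1 LEFT JOIN xref t2` on part_id: 7 row(s).
Then INNER JOIN `shipments t3` on ref_id: keep only rows whose t2.ref_id appears in t3.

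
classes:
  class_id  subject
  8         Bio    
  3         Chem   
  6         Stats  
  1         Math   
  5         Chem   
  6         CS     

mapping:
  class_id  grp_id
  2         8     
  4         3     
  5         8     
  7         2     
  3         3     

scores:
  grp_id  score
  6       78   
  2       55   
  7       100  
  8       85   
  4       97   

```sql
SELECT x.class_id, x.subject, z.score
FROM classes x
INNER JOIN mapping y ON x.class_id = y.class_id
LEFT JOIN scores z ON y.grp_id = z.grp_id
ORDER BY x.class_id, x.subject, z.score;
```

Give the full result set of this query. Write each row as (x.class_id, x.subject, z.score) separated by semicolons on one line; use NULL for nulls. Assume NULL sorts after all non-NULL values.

(3, Chem, NULL); (5, Chem, 85)

Step 1 — x INNER JOIN y on class_id → 2 row(s).
Then LEFT JOIN `scores z` on grp_id: each of those 2 rows is kept; rows whose y.grp_id has no match in z get NULL for z's columns.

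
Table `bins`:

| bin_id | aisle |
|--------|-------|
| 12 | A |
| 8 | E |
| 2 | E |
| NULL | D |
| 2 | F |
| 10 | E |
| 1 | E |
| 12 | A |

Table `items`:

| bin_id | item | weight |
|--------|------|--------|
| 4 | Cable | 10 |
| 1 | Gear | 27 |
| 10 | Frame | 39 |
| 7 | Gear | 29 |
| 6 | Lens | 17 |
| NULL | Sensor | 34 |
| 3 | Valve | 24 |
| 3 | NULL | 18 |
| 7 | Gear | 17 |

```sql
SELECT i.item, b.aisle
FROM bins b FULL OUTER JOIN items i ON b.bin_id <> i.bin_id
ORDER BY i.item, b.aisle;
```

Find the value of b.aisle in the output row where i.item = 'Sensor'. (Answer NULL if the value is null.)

FULL OUTER JOIN keeps every row from both sides; unmatched rows get NULL for the other side's columns.
Matching on b.bin_id <> i.bin_id. A NULL in a compared column never satisfies the condition.
- b[0] bin_id=12 → 8 match(es) in i → 8 row(s).
- b[1] bin_id=8 → 8 match(es) in i → 8 row(s).
- b[2] bin_id=2 → 8 match(es) in i → 8 row(s).
- b[3] bin_id=NULL → no match; kept with NULLs on the i side.
- b[4] bin_id=2 → 8 match(es) in i → 8 row(s).
- b[5] bin_id=10 → 7 match(es) in i → 7 row(s).
- b[6] bin_id=1 → 7 match(es) in i → 7 row(s).
- b[7] bin_id=12 → 8 match(es) in i → 8 row(s).
- 1 row(s) from i found no b partner → padded with NULL.

NULL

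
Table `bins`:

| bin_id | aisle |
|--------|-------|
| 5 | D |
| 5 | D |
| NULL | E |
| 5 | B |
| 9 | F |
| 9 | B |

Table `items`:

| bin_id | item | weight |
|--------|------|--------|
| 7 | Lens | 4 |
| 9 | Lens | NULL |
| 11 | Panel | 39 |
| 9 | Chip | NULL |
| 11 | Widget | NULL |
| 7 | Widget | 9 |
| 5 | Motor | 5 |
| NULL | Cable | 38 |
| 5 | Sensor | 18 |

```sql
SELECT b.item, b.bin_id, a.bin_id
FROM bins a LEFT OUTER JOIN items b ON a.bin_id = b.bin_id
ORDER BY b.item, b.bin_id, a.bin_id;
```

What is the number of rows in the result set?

LEFT JOIN keeps every row from `bins`; unmatched rows get NULL for `items`'s columns.
Matching on a.bin_id = b.bin_id. A NULL in a compared column never satisfies the condition.
Matched pairs: 10; unmatched a rows kept: 1.
Total: 10 matched + 1 padded = 11 rows.

11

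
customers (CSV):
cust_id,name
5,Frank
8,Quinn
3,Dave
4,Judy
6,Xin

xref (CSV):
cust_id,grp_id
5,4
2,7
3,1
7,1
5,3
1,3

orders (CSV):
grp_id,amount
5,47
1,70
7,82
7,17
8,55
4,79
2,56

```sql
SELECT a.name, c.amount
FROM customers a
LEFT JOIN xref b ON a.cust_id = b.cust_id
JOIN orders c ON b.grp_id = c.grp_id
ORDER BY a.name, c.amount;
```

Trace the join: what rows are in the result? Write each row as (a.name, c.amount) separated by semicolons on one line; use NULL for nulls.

(Dave, 70); (Frank, 79)

Evaluate left to right. First `customers a LEFT JOIN xref b` on cust_id: 6 row(s).
Then INNER JOIN `orders c` on grp_id: keep only rows whose b.grp_id appears in c.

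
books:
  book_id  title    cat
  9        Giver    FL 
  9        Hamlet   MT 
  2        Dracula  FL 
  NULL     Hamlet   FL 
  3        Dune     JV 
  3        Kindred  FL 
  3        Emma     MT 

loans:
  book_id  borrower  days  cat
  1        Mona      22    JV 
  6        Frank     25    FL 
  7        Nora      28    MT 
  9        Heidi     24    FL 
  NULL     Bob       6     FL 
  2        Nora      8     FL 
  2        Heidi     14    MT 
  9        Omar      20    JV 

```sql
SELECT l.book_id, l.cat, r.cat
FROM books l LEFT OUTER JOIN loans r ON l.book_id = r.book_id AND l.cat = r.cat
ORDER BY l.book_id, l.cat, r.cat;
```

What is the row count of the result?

LEFT JOIN keeps every row from `books`; unmatched rows get NULL for `loans`'s columns.
Matching on l.book_id = r.book_id AND l.cat = r.cat. A NULL in a compared column never satisfies the condition.
Matched pairs: 2; unmatched l rows kept: 5.
Total: 2 matched + 5 padded = 7 rows.

7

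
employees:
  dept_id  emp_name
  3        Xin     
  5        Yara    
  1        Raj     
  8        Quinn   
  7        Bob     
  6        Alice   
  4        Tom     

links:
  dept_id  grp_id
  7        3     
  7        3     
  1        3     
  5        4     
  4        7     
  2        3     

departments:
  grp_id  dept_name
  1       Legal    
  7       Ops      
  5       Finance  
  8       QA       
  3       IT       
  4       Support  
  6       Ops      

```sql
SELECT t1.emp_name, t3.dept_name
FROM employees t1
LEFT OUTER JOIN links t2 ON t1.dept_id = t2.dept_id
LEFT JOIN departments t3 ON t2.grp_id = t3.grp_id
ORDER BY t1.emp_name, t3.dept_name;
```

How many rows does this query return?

8

Evaluate left to right. First `employees t1 LEFT JOIN links t2` on dept_id: 8 row(s).
Then LEFT JOIN `departments t3` on grp_id: each of those 8 rows is kept; rows whose t2.grp_id has no match in t3 get NULL for t3's columns.
Result: 8 row(s).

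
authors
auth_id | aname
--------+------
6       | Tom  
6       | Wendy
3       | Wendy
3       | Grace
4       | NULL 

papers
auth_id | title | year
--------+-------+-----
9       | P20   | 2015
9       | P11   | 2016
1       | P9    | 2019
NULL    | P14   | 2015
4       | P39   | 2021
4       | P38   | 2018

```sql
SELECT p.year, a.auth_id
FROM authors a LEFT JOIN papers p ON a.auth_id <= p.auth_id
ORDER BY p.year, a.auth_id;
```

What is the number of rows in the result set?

LEFT JOIN keeps every row from `authors`; unmatched rows get NULL for `papers`'s columns.
Matching on a.auth_id <= p.auth_id. A NULL in a compared column never satisfies the condition.
- a (auth_id=6) pairs with 2 row(s) of p.
- a (auth_id=6) pairs with 2 row(s) of p.
- a (auth_id=3) pairs with 4 row(s) of p.
- a (auth_id=3) pairs with 4 row(s) of p.
- a (auth_id=4) pairs with 4 row(s) of p.
Total: 16 rows.

16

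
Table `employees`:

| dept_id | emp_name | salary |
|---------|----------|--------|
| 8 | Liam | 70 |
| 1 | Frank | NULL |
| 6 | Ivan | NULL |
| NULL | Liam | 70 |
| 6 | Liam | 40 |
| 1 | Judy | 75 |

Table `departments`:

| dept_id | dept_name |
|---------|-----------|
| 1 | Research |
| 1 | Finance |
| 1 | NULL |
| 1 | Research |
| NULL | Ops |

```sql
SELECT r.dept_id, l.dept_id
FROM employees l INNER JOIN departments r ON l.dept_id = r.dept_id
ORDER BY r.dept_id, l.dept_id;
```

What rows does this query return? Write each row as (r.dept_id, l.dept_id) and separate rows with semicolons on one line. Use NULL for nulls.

(1, 1); (1, 1); (1, 1); (1, 1); (1, 1); (1, 1); (1, 1); (1, 1)

INNER JOIN keeps only pairs where the ON condition holds.
Matching on l.dept_id = r.dept_id. A NULL in a compared column never satisfies the condition.
Matched pairs: 8.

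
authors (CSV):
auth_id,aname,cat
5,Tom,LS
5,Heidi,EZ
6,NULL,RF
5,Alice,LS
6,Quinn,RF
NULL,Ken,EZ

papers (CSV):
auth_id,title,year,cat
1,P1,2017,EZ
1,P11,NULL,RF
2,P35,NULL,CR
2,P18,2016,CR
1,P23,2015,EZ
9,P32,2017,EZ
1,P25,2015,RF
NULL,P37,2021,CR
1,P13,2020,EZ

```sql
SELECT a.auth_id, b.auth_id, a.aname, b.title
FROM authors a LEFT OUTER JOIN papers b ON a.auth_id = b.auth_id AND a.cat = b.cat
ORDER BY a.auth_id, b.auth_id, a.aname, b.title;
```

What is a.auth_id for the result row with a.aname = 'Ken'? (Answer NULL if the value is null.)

LEFT JOIN keeps every row from `authors`; unmatched rows get NULL for `papers`'s columns.
Matching on a.auth_id = b.auth_id AND a.cat = b.cat. A NULL in a compared column never satisfies the condition.
Matched pairs: 0; unmatched a rows kept: 6.

NULL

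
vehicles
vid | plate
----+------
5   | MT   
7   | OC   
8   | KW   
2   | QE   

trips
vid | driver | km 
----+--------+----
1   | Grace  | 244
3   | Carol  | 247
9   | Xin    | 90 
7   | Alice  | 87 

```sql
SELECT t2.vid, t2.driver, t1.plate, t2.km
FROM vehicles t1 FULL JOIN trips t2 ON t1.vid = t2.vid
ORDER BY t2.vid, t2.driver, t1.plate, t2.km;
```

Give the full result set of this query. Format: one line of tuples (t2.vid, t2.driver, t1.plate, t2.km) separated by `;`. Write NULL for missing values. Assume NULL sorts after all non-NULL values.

FULL OUTER JOIN keeps every row from both sides; unmatched rows get NULL for the other side's columns.
Matching on t1.vid = t2.vid.
- t1 (vid=5) has no partner → padded with NULL.
- t1 (vid=7) pairs with 1 row(s) of t2.
- t1 (vid=8) has no partner → padded with NULL.
- t1 (vid=2) has no partner → padded with NULL.
- 3 t2 row(s) had no t1 match → kept, t1 columns NULL.
After projecting and ordering:
t2.vid | t2.driver | t1.plate | t2.km
1 | Grace | NULL | 244
3 | Carol | NULL | 247
7 | Alice | OC | 87
9 | Xin | NULL | 90
NULL | NULL | KW | NULL
NULL | NULL | MT | NULL
NULL | NULL | QE | NULL

(1, Grace, NULL, 244); (3, Carol, NULL, 247); (7, Alice, OC, 87); (9, Xin, NULL, 90); (NULL, NULL, KW, NULL); (NULL, NULL, MT, NULL); (NULL, NULL, QE, NULL)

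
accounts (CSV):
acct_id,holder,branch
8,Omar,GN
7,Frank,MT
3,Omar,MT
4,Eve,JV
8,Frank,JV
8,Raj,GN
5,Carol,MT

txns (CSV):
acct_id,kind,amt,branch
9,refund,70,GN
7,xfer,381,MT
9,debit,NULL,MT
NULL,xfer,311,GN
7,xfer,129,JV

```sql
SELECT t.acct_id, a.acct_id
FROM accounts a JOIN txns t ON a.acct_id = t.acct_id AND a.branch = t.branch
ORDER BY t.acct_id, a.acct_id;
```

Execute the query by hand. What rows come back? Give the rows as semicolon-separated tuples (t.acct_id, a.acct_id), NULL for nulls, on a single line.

(7, 7)

INNER JOIN keeps only pairs where the ON condition holds.
Matching on a.acct_id = t.acct_id AND a.branch = t.branch. A NULL in a compared column never satisfies the condition.
Matched pairs: 1.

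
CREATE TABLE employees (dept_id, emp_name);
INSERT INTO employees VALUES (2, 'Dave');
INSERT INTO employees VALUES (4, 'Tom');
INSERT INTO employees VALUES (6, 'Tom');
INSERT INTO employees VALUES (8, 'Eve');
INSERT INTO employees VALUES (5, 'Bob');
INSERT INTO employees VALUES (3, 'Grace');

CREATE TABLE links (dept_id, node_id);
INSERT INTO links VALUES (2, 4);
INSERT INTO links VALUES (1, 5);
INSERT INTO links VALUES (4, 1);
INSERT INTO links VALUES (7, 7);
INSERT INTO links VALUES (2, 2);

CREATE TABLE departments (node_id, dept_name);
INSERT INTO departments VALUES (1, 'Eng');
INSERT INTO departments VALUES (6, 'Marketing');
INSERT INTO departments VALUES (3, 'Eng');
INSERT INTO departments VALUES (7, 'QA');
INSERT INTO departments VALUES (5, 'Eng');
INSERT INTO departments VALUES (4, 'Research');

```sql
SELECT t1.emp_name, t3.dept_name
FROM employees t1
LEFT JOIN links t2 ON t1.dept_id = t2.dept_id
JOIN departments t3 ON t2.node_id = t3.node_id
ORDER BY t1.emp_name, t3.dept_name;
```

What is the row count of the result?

2

Joins associate left-to-right: employees LEFT JOIN links on dept_id gives 7 intermediate row(s).
Then INNER JOIN `departments t3` on node_id: keep only rows whose t2.node_id appears in t3.
Result: 2 row(s).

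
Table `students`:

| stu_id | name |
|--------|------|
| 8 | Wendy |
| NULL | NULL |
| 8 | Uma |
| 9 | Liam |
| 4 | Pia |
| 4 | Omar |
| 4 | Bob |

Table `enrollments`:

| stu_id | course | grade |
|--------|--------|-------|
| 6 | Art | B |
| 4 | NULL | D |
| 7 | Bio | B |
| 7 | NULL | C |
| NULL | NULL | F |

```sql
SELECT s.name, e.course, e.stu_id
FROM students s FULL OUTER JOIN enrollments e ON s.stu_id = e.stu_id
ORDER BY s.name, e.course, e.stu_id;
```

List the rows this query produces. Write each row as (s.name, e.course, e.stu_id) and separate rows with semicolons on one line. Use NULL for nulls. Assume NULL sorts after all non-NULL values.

(Bob, NULL, 4); (Liam, NULL, NULL); (Omar, NULL, 4); (Pia, NULL, 4); (Uma, NULL, NULL); (Wendy, NULL, NULL); (NULL, Art, 6); (NULL, Bio, 7); (NULL, NULL, 7); (NULL, NULL, NULL); (NULL, NULL, NULL)

FULL OUTER JOIN keeps every row from both sides; unmatched rows get NULL for the other side's columns.
Matching on s.stu_id = e.stu_id. A NULL in a compared column never satisfies the condition.
- s[0] stu_id=8 → no match; kept with NULLs on the e side.
- s[1] stu_id=NULL → no match; kept with NULLs on the e side.
- s[2] stu_id=8 → no match; kept with NULLs on the e side.
- s[3] stu_id=9 → no match; kept with NULLs on the e side.
- s[4] stu_id=4 → 1 match(es) in e → 1 row(s).
- s[5] stu_id=4 → 1 match(es) in e → 1 row(s).
- s[6] stu_id=4 → 1 match(es) in e → 1 row(s).
- 4 e row(s) had no s match → kept, s columns NULL.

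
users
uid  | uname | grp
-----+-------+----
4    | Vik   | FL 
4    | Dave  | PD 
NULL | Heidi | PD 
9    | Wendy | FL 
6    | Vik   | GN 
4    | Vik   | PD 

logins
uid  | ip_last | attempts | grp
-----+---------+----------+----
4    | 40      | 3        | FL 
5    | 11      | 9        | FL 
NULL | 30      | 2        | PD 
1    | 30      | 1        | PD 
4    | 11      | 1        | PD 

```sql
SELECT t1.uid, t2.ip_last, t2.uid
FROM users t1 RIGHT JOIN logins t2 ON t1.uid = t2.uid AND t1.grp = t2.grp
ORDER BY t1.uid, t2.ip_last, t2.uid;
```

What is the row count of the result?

6

RIGHT JOIN keeps every row from `logins`; unmatched rows get NULL for `users`'s columns.
Matching on t1.uid = t2.uid AND t1.grp = t2.grp. A NULL in a compared column never satisfies the condition.
Matched pairs: 3; unmatched t2 rows kept: 3.
Total: 3 matched + 3 padded = 6 rows.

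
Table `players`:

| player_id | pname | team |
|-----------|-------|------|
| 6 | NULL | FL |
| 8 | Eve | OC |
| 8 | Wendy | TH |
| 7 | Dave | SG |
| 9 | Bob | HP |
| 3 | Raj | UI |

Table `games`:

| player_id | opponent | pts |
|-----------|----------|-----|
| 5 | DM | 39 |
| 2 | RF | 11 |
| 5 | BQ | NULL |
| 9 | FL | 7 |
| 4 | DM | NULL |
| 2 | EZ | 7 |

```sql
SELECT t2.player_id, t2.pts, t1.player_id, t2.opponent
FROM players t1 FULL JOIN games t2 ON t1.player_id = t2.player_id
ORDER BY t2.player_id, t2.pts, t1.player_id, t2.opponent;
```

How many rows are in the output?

FULL OUTER JOIN keeps every row from both sides; unmatched rows get NULL for the other side's columns.
Matching on t1.player_id = t2.player_id.
- t1[0] player_id=6 → no match; kept with NULLs on the t2 side.
- t1[1] player_id=8 → no match; kept with NULLs on the t2 side.
- t1[2] player_id=8 → no match; kept with NULLs on the t2 side.
- t1[3] player_id=7 → no match; kept with NULLs on the t2 side.
- t1[4] player_id=9 → 1 match(es) in t2 → 1 row(s).
- t1[5] player_id=3 → no match; kept with NULLs on the t2 side.
- 5 t2 row(s) had no t1 match → kept, t1 columns NULL.
Total: 1 matched + 10 padded = 11 rows.

11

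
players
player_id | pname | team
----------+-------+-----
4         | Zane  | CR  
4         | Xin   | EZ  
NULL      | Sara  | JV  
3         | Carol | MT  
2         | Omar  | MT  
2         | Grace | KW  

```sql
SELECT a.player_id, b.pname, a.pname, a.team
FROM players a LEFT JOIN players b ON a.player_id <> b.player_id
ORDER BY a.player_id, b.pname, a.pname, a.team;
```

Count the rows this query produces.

17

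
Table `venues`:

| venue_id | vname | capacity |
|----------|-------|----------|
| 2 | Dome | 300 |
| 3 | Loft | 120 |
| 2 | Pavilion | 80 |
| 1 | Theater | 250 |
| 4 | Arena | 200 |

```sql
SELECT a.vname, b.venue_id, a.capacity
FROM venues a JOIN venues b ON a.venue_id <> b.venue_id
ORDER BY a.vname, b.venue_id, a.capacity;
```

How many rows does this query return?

INNER JOIN keeps only pairs where the ON condition holds.
Matching on a.venue_id <> b.venue_id.
- a row (venue_id=2): matches 3 b row(s) → 3 output row(s).
- a row (venue_id=3): matches 4 b row(s) → 4 output row(s).
- a row (venue_id=2): matches 3 b row(s) → 3 output row(s).
- a row (venue_id=1): matches 4 b row(s) → 4 output row(s).
- a row (venue_id=4): matches 4 b row(s) → 4 output row(s).
Total: 18 rows.

18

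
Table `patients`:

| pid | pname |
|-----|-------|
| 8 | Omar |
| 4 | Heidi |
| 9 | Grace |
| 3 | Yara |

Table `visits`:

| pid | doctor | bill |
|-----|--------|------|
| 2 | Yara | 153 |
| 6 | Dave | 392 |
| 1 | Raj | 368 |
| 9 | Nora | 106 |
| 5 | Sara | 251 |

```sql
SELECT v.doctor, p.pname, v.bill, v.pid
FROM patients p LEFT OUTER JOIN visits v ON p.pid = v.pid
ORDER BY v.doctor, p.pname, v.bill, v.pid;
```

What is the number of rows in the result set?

LEFT JOIN keeps every row from `patients`; unmatched rows get NULL for `visits`'s columns.
Matching on p.pid = v.pid.
- p (pid=8) has no partner → padded with NULL.
- p (pid=4) has no partner → padded with NULL.
- p (pid=9) pairs with 1 row(s) of v.
- p (pid=3) has no partner → padded with NULL.
Total: 1 matched + 3 padded = 4 rows.

4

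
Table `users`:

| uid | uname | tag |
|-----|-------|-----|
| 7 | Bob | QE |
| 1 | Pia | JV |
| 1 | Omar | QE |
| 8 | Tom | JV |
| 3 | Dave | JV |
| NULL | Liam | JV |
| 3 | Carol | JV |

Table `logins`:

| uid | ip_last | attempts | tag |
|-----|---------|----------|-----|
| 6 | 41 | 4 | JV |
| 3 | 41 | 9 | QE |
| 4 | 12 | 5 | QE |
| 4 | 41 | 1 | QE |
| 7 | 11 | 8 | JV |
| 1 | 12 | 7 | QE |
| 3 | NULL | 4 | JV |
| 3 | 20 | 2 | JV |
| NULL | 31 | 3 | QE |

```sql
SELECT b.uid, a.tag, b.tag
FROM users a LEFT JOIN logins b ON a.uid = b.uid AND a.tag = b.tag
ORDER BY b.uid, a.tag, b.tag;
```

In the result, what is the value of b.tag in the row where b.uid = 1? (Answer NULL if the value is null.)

LEFT JOIN keeps every row from `users`; unmatched rows get NULL for `logins`'s columns.
Matching on a.uid = b.uid AND a.tag = b.tag. A NULL in a compared column never satisfies the condition.
Matched pairs: 5; unmatched a rows kept: 4.

QE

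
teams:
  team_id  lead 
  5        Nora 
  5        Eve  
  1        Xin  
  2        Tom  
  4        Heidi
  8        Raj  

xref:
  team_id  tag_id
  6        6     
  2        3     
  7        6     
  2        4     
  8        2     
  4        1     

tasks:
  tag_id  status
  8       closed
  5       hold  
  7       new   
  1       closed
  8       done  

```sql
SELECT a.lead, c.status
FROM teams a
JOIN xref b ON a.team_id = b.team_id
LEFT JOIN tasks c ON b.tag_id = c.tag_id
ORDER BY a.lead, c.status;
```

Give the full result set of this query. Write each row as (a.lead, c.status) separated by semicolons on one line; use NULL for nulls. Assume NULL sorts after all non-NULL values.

(Heidi, closed); (Raj, NULL); (Tom, NULL); (Tom, NULL)

Step 1 — a INNER JOIN b on team_id → 4 row(s).
Then LEFT JOIN `tasks c` on tag_id: each of those 4 rows is kept; rows whose b.tag_id has no match in c get NULL for c's columns.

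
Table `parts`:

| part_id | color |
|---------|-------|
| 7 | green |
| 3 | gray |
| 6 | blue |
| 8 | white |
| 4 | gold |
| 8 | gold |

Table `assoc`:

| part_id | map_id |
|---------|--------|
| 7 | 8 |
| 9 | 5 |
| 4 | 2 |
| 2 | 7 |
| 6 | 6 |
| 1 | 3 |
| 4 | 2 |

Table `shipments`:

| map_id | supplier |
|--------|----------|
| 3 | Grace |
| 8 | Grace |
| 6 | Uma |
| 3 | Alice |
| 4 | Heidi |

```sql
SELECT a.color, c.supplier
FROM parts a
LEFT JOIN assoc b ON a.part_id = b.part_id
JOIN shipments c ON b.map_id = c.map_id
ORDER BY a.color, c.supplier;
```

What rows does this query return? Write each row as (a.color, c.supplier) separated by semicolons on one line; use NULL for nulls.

(blue, Uma); (green, Grace)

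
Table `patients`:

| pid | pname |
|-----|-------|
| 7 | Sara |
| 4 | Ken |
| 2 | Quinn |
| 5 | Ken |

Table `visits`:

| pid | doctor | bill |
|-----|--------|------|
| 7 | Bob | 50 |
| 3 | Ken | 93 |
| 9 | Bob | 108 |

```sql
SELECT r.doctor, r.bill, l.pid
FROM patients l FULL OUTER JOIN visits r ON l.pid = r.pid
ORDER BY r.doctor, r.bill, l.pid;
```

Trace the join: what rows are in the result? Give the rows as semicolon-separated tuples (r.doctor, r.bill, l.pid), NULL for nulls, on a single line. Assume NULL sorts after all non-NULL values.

(Bob, 50, 7); (Bob, 108, NULL); (Ken, 93, NULL); (NULL, NULL, 2); (NULL, NULL, 4); (NULL, NULL, 5)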